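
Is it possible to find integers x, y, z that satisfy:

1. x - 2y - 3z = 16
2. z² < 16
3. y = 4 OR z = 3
Yes

Take x = 25, y = 0, z = 3. Substituting into each constraint:
  (1) 25 - 2(0) - 3(3) = 16 ✓
  (2) z² = (3)² = 9, and 9 < 16 ✓
  (3) z = 3, target 3 ✓ (second branch holds)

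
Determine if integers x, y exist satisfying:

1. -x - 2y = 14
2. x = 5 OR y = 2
Yes

Take x = -18, y = 2. Substituting into each constraint:
  (1) 18 - 2(2) = 14 ✓
  (2) y = 2, target 2 ✓ (second branch holds)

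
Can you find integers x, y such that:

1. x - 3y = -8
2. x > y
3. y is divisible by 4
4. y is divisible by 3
Yes

Take x = 28, y = 12. Substituting into each constraint:
  (1) 28 - 3(12) = -8 ✓
  (2) 28 > 12 ✓
  (3) 12 = 4 × 3, remainder 0 ✓
  (4) 12 = 3 × 4, remainder 0 ✓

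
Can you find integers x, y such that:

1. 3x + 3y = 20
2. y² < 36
No

Even the single constraint (3x + 3y = 20) is infeasible over the integers.

  - 3x + 3y = 20: every term on the left is divisible by 3, so the LHS ≡ 0 (mod 3), but the RHS 20 is not — no integer solution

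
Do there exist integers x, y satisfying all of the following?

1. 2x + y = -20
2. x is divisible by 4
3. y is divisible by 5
Yes

Take x = 0, y = -20. Substituting into each constraint:
  (1) 2(0) + (-20) = -20 ✓
  (2) 0 = 4 × 0, remainder 0 ✓
  (3) -20 = 5 × -4, remainder 0 ✓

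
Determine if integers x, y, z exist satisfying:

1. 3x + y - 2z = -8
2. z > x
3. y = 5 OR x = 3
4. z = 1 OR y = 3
Yes

Take x = 3, y = 3, z = 10. Substituting into each constraint:
  (1) 3(3) + 3 - 2(10) = -8 ✓
  (2) 10 > 3 ✓
  (3) x = 3, target 3 ✓ (second branch holds)
  (4) y = 3, target 3 ✓ (second branch holds)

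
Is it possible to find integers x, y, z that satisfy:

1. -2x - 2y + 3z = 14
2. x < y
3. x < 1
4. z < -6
Yes

Take x = -10, y = -9, z = -8. Substituting into each constraint:
  (1) -2(-10) - 2(-9) + 3(-8) = 14 ✓
  (2) -10 < -9 ✓
  (3) -10 < 1 ✓
  (4) -8 < -6 ✓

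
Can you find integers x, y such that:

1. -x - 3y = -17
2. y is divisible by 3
Yes

Take x = 17, y = 0. Substituting into each constraint:
  (1) (-17) - 3(0) = -17 ✓
  (2) 0 = 3 × 0, remainder 0 ✓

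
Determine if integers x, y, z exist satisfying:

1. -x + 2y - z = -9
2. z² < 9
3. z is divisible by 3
Yes

Take x = 1, y = -4, z = 0. Substituting into each constraint:
  (1) (-1) + 2(-4) + 0 = -9 ✓
  (2) z² = (0)² = 0, and 0 < 9 ✓
  (3) 0 = 3 × 0, remainder 0 ✓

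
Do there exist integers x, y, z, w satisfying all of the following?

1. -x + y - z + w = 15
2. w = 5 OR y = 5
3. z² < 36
Yes

Take x = 0, y = 5, z = -4, w = 6. Substituting into each constraint:
  (1) 0 + 5 + 4 + 6 = 15 ✓
  (2) y = 5, target 5 ✓ (second branch holds)
  (3) z² = (-4)² = 16, and 16 < 36 ✓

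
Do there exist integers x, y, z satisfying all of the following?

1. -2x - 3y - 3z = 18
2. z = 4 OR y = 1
Yes

Take x = -15, y = 0, z = 4. Substituting into each constraint:
  (1) -2(-15) - 3(0) - 3(4) = 18 ✓
  (2) z = 4, target 4 ✓ (first branch holds)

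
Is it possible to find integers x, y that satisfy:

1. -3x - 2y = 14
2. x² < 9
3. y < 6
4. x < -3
No

A contradictory subset is {x² < 9, x < -3}. No integer assignment can satisfy these jointly:

  - x² < 9: restricts x to |x| ≤ 2
  - x < -3: bounds one variable relative to a constant

Direct contradiction: the bounds on x require x ≥ -2 and x ≤ -4 simultaneously, which is empty.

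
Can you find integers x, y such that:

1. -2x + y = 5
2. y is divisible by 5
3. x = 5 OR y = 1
Yes

Take x = 5, y = 15. Substituting into each constraint:
  (1) -2(5) + 15 = 5 ✓
  (2) 15 = 5 × 3, remainder 0 ✓
  (3) x = 5, target 5 ✓ (first branch holds)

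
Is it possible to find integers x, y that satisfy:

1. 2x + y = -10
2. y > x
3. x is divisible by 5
Yes

Take x = -5, y = 0. Substituting into each constraint:
  (1) 2(-5) + 0 = -10 ✓
  (2) 0 > -5 ✓
  (3) -5 = 5 × -1, remainder 0 ✓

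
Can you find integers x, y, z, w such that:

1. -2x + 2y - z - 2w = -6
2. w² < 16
Yes

Take x = 0, y = 0, z = 6, w = 0. Substituting into each constraint:
  (1) -2(0) + 2(0) + (-6) - 2(0) = -6 ✓
  (2) w² = (0)² = 0, and 0 < 16 ✓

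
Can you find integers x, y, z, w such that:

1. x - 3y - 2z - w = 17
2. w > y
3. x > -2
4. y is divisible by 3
Yes

Take x = 0, y = 0, z = -9, w = 1. Substituting into each constraint:
  (1) 0 - 3(0) - 2(-9) + (-1) = 17 ✓
  (2) 1 > 0 ✓
  (3) 0 > -2 ✓
  (4) 0 = 3 × 0, remainder 0 ✓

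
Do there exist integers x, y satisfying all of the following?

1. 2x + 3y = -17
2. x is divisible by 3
No

The full constraint system is jointly infeasible over the integers. Each constraint and what it forces:

  - 2x + 3y = -17: is a linear equation tying the variables together
  - x is divisible by 3: restricts x to multiples of 3

Modular obstruction: writing x = 3x', every remaining term of the linear equation is divisible by 3, so the left side is ≡ 0 (mod 3); but the right side -17 ≡ 1 (mod 3). No integers can satisfy it.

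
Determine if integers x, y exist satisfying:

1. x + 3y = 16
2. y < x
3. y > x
No

A contradictory subset is {y < x, y > x}. No integer assignment can satisfy these jointly:

  - y < x: bounds one variable relative to another variable
  - y > x: bounds one variable relative to another variable

Direct contradiction: x > y and y > x cannot both hold.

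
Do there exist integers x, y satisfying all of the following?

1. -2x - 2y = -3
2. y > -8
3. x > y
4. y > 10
No

Even the single constraint (-2x - 2y = -3) is infeasible over the integers.

  - -2x - 2y = -3: every term on the left is divisible by 2, so the LHS ≡ 0 (mod 2), but the RHS -3 is not — no integer solution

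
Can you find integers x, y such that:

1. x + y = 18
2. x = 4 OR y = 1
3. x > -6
Yes

Take x = 17, y = 1. Substituting into each constraint:
  (1) 17 + 1 = 18 ✓
  (2) y = 1, target 1 ✓ (second branch holds)
  (3) 17 > -6 ✓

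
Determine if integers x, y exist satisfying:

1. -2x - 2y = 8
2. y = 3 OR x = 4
Yes

Take x = -7, y = 3. Substituting into each constraint:
  (1) -2(-7) - 2(3) = 8 ✓
  (2) y = 3, target 3 ✓ (first branch holds)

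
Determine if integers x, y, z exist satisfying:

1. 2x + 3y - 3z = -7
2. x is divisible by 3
No

The full constraint system is jointly infeasible over the integers. Each constraint and what it forces:

  - 2x + 3y - 3z = -7: is a linear equation tying the variables together
  - x is divisible by 3: restricts x to multiples of 3

Modular obstruction: writing x = 3x', every remaining term of the linear equation is divisible by 3, so the left side is ≡ 0 (mod 3); but the right side -7 ≡ 2 (mod 3). No integers can satisfy it.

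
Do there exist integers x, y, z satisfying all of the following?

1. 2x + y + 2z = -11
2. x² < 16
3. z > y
Yes

Take x = 0, y = -5, z = -3. Substituting into each constraint:
  (1) 2(0) + (-5) + 2(-3) = -11 ✓
  (2) x² = (0)² = 0, and 0 < 16 ✓
  (3) -3 > -5 ✓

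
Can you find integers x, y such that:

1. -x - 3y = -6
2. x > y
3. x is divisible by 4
Yes

Take x = 12, y = -2. Substituting into each constraint:
  (1) (-12) - 3(-2) = -6 ✓
  (2) 12 > -2 ✓
  (3) 12 = 4 × 3, remainder 0 ✓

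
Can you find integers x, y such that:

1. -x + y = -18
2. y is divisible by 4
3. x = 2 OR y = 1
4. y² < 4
No

The full constraint system is jointly infeasible over the integers. Each constraint and what it forces:

  - -x + y = -18: is a linear equation tying the variables together
  - y is divisible by 4: restricts y to multiples of 4
  - x = 2 OR y = 1: forces a choice: either x = 2 or y = 1
  - y² < 4: restricts y to |y| ≤ 1

Split on the disjunction (x = 2 OR y = 1):
  • If x = 2: the equation forces y = -16, but y² < 4 requires |y| ≤ 1.
  • If y = 1: this contradicts the divisibility constraint — 1 is not a multiple of 4.
Both branches are infeasible, so the system has no integer solution.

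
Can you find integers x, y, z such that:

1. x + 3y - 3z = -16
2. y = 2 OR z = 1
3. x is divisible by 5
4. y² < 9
Yes

Take x = -10, y = -1, z = 1. Substituting into each constraint:
  (1) (-10) + 3(-1) - 3(1) = -16 ✓
  (2) z = 1, target 1 ✓ (second branch holds)
  (3) -10 = 5 × -2, remainder 0 ✓
  (4) y² = (-1)² = 1, and 1 < 9 ✓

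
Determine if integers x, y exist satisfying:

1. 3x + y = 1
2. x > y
Yes

Take x = 1, y = -2. Substituting into each constraint:
  (1) 3(1) + (-2) = 1 ✓
  (2) 1 > -2 ✓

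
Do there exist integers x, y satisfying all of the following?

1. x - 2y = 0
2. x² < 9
Yes

Take x = 0, y = 0. Substituting into each constraint:
  (1) 0 - 2(0) = 0 ✓
  (2) x² = (0)² = 0, and 0 < 9 ✓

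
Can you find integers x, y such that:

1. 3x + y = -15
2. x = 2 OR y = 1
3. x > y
Yes

Take x = 2, y = -21. Substituting into each constraint:
  (1) 3(2) + (-21) = -15 ✓
  (2) x = 2, target 2 ✓ (first branch holds)
  (3) 2 > -21 ✓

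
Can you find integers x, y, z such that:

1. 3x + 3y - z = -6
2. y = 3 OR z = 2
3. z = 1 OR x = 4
Yes

Take x = 4, y = 3, z = 27. Substituting into each constraint:
  (1) 3(4) + 3(3) + (-27) = -6 ✓
  (2) y = 3, target 3 ✓ (first branch holds)
  (3) x = 4, target 4 ✓ (second branch holds)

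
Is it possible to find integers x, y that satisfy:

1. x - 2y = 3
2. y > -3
Yes

Take x = 3, y = 0. Substituting into each constraint:
  (1) 3 - 2(0) = 3 ✓
  (2) 0 > -3 ✓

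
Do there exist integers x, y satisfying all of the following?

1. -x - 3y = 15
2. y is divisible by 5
Yes

Take x = -15, y = 0. Substituting into each constraint:
  (1) 15 - 3(0) = 15 ✓
  (2) 0 = 5 × 0, remainder 0 ✓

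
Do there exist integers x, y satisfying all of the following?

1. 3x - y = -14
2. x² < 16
Yes

Take x = 0, y = 14. Substituting into each constraint:
  (1) 3(0) + (-14) = -14 ✓
  (2) x² = (0)² = 0, and 0 < 16 ✓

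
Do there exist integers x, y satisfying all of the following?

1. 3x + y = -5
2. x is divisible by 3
Yes

Take x = 0, y = -5. Substituting into each constraint:
  (1) 3(0) + (-5) = -5 ✓
  (2) 0 = 3 × 0, remainder 0 ✓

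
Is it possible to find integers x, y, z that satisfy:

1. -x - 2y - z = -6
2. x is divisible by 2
Yes

Take x = 0, y = 3, z = 0. Substituting into each constraint:
  (1) 0 - 2(3) + 0 = -6 ✓
  (2) 0 = 2 × 0, remainder 0 ✓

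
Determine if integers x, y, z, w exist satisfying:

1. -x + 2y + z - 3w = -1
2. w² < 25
Yes

Take x = 0, y = -1, z = 1, w = 0. Substituting into each constraint:
  (1) 0 + 2(-1) + 1 - 3(0) = -1 ✓
  (2) w² = (0)² = 0, and 0 < 25 ✓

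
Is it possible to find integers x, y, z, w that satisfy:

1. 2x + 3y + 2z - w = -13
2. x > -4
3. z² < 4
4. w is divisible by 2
Yes

Take x = -3, y = -3, z = 1, w = 0. Substituting into each constraint:
  (1) 2(-3) + 3(-3) + 2(1) + 0 = -13 ✓
  (2) -3 > -4 ✓
  (3) z² = (1)² = 1, and 1 < 4 ✓
  (4) 0 = 2 × 0, remainder 0 ✓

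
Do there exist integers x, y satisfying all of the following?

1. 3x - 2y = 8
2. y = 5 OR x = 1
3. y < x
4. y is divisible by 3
No

The full constraint system is jointly infeasible over the integers. Each constraint and what it forces:

  - 3x - 2y = 8: is a linear equation tying the variables together
  - y = 5 OR x = 1: forces a choice: either y = 5 or x = 1
  - y < x: bounds one variable relative to another variable
  - y is divisible by 3: restricts y to multiples of 3

Modular obstruction: writing y = 3y', every remaining term of the linear equation is divisible by 3, so the left side is ≡ 0 (mod 3); but the right side 8 ≡ 2 (mod 3). No integers can satisfy it.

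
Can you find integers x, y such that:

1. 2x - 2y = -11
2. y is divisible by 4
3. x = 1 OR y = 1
No

Even the single constraint (2x - 2y = -11) is infeasible over the integers.

  - 2x - 2y = -11: every term on the left is divisible by 2, so the LHS ≡ 0 (mod 2), but the RHS -11 is not — no integer solution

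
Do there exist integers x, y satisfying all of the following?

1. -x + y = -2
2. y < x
Yes

Take x = 2, y = 0. Substituting into each constraint:
  (1) (-2) + 0 = -2 ✓
  (2) 0 < 2 ✓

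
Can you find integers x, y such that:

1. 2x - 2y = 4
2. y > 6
Yes

Take x = 9, y = 7. Substituting into each constraint:
  (1) 2(9) - 2(7) = 4 ✓
  (2) 7 > 6 ✓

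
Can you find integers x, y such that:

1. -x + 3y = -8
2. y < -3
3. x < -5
Yes

Take x = -7, y = -5. Substituting into each constraint:
  (1) 7 + 3(-5) = -8 ✓
  (2) -5 < -3 ✓
  (3) -7 < -5 ✓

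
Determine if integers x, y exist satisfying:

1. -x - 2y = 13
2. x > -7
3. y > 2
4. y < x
No

A contradictory subset is {-x - 2y = 13, x > -7, y > 2}. No integer assignment can satisfy these jointly:

  - -x - 2y = 13: is a linear equation tying the variables together
  - x > -7: bounds one variable relative to a constant
  - y > 2: bounds one variable relative to a constant

Range argument: with x ∈ [-6, ∞], y ∈ [3, ∞], the left side of the equation is at most 0, but the right side is 13 > 0. No integer solution exists.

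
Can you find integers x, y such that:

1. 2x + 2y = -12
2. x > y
Yes

Take x = -2, y = -4. Substituting into each constraint:
  (1) 2(-2) + 2(-4) = -12 ✓
  (2) -2 > -4 ✓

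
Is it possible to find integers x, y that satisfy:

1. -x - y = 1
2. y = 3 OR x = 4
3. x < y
Yes

Take x = -4, y = 3. Substituting into each constraint:
  (1) 4 + (-3) = 1 ✓
  (2) y = 3, target 3 ✓ (first branch holds)
  (3) -4 < 3 ✓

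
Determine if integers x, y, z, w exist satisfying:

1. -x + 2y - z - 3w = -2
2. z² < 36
Yes

Take x = 2, y = 0, z = 0, w = 0. Substituting into each constraint:
  (1) (-2) + 2(0) + 0 - 3(0) = -2 ✓
  (2) z² = (0)² = 0, and 0 < 36 ✓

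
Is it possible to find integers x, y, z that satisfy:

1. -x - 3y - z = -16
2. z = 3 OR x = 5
Yes

Take x = 5, y = 3, z = 2. Substituting into each constraint:
  (1) (-5) - 3(3) + (-2) = -16 ✓
  (2) x = 5, target 5 ✓ (second branch holds)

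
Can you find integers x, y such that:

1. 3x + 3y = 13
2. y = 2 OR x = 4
No

Even the single constraint (3x + 3y = 13) is infeasible over the integers.

  - 3x + 3y = 13: every term on the left is divisible by 3, so the LHS ≡ 0 (mod 3), but the RHS 13 is not — no integer solution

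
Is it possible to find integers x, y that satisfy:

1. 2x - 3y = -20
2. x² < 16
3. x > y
No

The full constraint system is jointly infeasible over the integers. Each constraint and what it forces:

  - 2x - 3y = -20: is a linear equation tying the variables together
  - x² < 16: restricts x to |x| ≤ 3
  - x > y: bounds one variable relative to another variable

Propagating the comparison: y < x and x ≤ 3 give y ≤ 2. Range argument: with x ∈ [-3, 3], y ∈ [−∞, 2], the left side of the equation is at least -12, but the right side is -20 < -12. No integer solution exists.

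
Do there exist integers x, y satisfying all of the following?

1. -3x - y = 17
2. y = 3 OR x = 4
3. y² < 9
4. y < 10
No

A contradictory subset is {-3x - y = 17, y = 3 OR x = 4, y² < 9}. No integer assignment can satisfy these jointly:

  - -3x - y = 17: is a linear equation tying the variables together
  - y = 3 OR x = 4: forces a choice: either y = 3 or x = 4
  - y² < 9: restricts y to |y| ≤ 2

Split on the disjunction (y = 3 OR x = 4):
  • If y = 3: this contradicts y² < 9, which requires |y| ≤ 2.
  • If x = 4: the equation forces y = -29, but y² < 9 requires |y| ≤ 2.
Both branches are infeasible, so the system has no integer solution.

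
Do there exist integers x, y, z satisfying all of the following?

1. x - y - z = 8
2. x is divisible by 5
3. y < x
Yes

Take x = 0, y = -1, z = -7. Substituting into each constraint:
  (1) 0 + 1 + 7 = 8 ✓
  (2) 0 = 5 × 0, remainder 0 ✓
  (3) -1 < 0 ✓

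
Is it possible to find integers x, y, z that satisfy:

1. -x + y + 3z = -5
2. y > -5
Yes

Take x = 1, y = -4, z = 0. Substituting into each constraint:
  (1) (-1) + (-4) + 3(0) = -5 ✓
  (2) -4 > -5 ✓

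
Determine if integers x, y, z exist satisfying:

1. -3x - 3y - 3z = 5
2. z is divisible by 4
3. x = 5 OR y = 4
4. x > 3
No

Even the single constraint (-3x - 3y - 3z = 5) is infeasible over the integers.

  - -3x - 3y - 3z = 5: every term on the left is divisible by 3, so the LHS ≡ 0 (mod 3), but the RHS 5 is not — no integer solution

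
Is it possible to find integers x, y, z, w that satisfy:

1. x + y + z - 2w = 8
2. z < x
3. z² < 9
Yes

Take x = 0, y = 9, z = -1, w = 0. Substituting into each constraint:
  (1) 0 + 9 + (-1) - 2(0) = 8 ✓
  (2) -1 < 0 ✓
  (3) z² = (-1)² = 1, and 1 < 9 ✓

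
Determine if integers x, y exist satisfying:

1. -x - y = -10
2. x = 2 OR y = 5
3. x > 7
No

The full constraint system is jointly infeasible over the integers. Each constraint and what it forces:

  - -x - y = -10: is a linear equation tying the variables together
  - x = 2 OR y = 5: forces a choice: either x = 2 or y = 5
  - x > 7: bounds one variable relative to a constant

Split on the disjunction (x = 2 OR y = 5):
  • If x = 2: this contradicts the bound x ≥ 8.
  • If y = 5: the equation forces x = 5, which contradicts the bound x ≥ 8.
Both branches are infeasible, so the system has no integer solution.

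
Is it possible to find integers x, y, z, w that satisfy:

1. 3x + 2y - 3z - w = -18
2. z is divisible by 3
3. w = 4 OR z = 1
Yes

Take x = -1, y = -1, z = 3, w = 4. Substituting into each constraint:
  (1) 3(-1) + 2(-1) - 3(3) + (-4) = -18 ✓
  (2) 3 = 3 × 1, remainder 0 ✓
  (3) w = 4, target 4 ✓ (first branch holds)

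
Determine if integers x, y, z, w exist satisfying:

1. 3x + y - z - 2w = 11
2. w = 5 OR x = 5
Yes

Take x = 5, y = -4, z = 0, w = 0. Substituting into each constraint:
  (1) 3(5) + (-4) + 0 - 2(0) = 11 ✓
  (2) x = 5, target 5 ✓ (second branch holds)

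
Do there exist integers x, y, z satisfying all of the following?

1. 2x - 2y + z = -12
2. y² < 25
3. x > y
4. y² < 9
Yes

Take x = 0, y = -1, z = -14. Substituting into each constraint:
  (1) 2(0) - 2(-1) + (-14) = -12 ✓
  (2) y² = (-1)² = 1, and 1 < 25 ✓
  (3) 0 > -1 ✓
  (4) y² = (-1)² = 1, and 1 < 9 ✓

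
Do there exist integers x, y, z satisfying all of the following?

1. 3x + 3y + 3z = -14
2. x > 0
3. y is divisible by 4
No

Even the single constraint (3x + 3y + 3z = -14) is infeasible over the integers.

  - 3x + 3y + 3z = -14: every term on the left is divisible by 3, so the LHS ≡ 0 (mod 3), but the RHS -14 is not — no integer solution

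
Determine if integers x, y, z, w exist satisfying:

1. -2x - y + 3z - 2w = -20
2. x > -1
Yes

Take x = 0, y = 20, z = 0, w = 0. Substituting into each constraint:
  (1) -2(0) + (-20) + 3(0) - 2(0) = -20 ✓
  (2) 0 > -1 ✓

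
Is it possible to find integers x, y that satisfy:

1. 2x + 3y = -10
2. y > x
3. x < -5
Yes

Take x = -8, y = 2. Substituting into each constraint:
  (1) 2(-8) + 3(2) = -10 ✓
  (2) 2 > -8 ✓
  (3) -8 < -5 ✓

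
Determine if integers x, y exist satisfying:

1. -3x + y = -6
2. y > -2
Yes

Take x = 2, y = 0. Substituting into each constraint:
  (1) -3(2) + 0 = -6 ✓
  (2) 0 > -2 ✓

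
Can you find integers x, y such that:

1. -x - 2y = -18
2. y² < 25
Yes

Take x = 18, y = 0. Substituting into each constraint:
  (1) (-18) - 2(0) = -18 ✓
  (2) y² = (0)² = 0, and 0 < 25 ✓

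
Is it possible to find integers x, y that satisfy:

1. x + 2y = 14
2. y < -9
Yes

Take x = 34, y = -10. Substituting into each constraint:
  (1) 34 + 2(-10) = 14 ✓
  (2) -10 < -9 ✓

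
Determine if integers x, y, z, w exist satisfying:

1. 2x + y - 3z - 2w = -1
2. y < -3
Yes

Take x = 0, y = -4, z = -1, w = 0. Substituting into each constraint:
  (1) 2(0) + (-4) - 3(-1) - 2(0) = -1 ✓
  (2) -4 < -3 ✓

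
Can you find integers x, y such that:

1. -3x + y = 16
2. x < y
Yes

Take x = -5, y = 1. Substituting into each constraint:
  (1) -3(-5) + 1 = 16 ✓
  (2) -5 < 1 ✓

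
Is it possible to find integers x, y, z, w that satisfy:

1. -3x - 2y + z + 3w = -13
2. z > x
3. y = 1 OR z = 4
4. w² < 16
Yes

Take x = 3, y = 4, z = 4, w = 0. Substituting into each constraint:
  (1) -3(3) - 2(4) + 4 + 3(0) = -13 ✓
  (2) 4 > 3 ✓
  (3) z = 4, target 4 ✓ (second branch holds)
  (4) w² = (0)² = 0, and 0 < 16 ✓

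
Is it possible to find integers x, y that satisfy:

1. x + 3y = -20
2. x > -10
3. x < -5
Yes

Take x = -8, y = -4. Substituting into each constraint:
  (1) (-8) + 3(-4) = -20 ✓
  (2) -8 > -10 ✓
  (3) -8 < -5 ✓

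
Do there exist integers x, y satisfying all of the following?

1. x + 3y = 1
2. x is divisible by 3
No

The full constraint system is jointly infeasible over the integers. Each constraint and what it forces:

  - x + 3y = 1: is a linear equation tying the variables together
  - x is divisible by 3: restricts x to multiples of 3

Modular obstruction: writing x = 3x', every remaining term of the linear equation is divisible by 3, so the left side is ≡ 0 (mod 3); but the right side 1 ≡ 1 (mod 3). No integers can satisfy it.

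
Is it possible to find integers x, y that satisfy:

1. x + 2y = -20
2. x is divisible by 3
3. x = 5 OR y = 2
Yes

Take x = -24, y = 2. Substituting into each constraint:
  (1) (-24) + 2(2) = -20 ✓
  (2) -24 = 3 × -8, remainder 0 ✓
  (3) y = 2, target 2 ✓ (second branch holds)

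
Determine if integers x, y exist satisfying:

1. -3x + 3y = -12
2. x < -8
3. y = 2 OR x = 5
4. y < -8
No

A contradictory subset is {x < -8, y = 2 OR x = 5, y < -8}. No integer assignment can satisfy these jointly:

  - x < -8: bounds one variable relative to a constant
  - y = 2 OR x = 5: forces a choice: either y = 2 or x = 5
  - y < -8: bounds one variable relative to a constant

Split on the disjunction (y = 2 OR x = 5):
  • If y = 2: this contradicts the bound y ≤ -9.
  • If x = 5: this contradicts the bound x ≤ -9.
Both branches are infeasible, so the system has no integer solution.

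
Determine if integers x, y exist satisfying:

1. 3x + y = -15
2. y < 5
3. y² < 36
Yes

Take x = -5, y = 0. Substituting into each constraint:
  (1) 3(-5) + 0 = -15 ✓
  (2) 0 < 5 ✓
  (3) y² = (0)² = 0, and 0 < 36 ✓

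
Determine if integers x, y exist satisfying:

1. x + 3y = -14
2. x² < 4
Yes

Take x = 1, y = -5. Substituting into each constraint:
  (1) 1 + 3(-5) = -14 ✓
  (2) x² = (1)² = 1, and 1 < 4 ✓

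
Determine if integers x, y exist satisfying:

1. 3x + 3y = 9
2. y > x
Yes

Take x = 1, y = 2. Substituting into each constraint:
  (1) 3(1) + 3(2) = 9 ✓
  (2) 2 > 1 ✓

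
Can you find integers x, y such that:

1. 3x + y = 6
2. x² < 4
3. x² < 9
Yes

Take x = 0, y = 6. Substituting into each constraint:
  (1) 3(0) + 6 = 6 ✓
  (2) x² = (0)² = 0, and 0 < 4 ✓
  (3) x² = (0)² = 0, and 0 < 9 ✓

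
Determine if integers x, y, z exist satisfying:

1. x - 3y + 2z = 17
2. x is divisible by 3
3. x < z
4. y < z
Yes

Take x = 0, y = -5, z = 1. Substituting into each constraint:
  (1) 0 - 3(-5) + 2(1) = 17 ✓
  (2) 0 = 3 × 0, remainder 0 ✓
  (3) 0 < 1 ✓
  (4) -5 < 1 ✓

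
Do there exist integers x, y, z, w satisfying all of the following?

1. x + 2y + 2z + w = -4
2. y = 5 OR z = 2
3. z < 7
Yes

Take x = 0, y = 6, z = 2, w = -20. Substituting into each constraint:
  (1) 0 + 2(6) + 2(2) + (-20) = -4 ✓
  (2) z = 2, target 2 ✓ (second branch holds)
  (3) 2 < 7 ✓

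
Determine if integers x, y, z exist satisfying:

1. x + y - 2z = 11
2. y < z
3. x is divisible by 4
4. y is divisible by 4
No

A contradictory subset is {x + y - 2z = 11, x is divisible by 4, y is divisible by 4}. No integer assignment can satisfy these jointly:

  - x + y - 2z = 11: is a linear equation tying the variables together
  - x is divisible by 4: restricts x to multiples of 4
  - y is divisible by 4: restricts y to multiples of 4

Modular obstruction: writing x = 4x' and writing y = 4y', every remaining term of the linear equation is divisible by 2, so the left side is ≡ 0 (mod 2); but the right side 11 ≡ 1 (mod 2). No integers can satisfy it.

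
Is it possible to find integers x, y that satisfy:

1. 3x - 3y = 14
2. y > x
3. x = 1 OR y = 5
No

Even the single constraint (3x - 3y = 14) is infeasible over the integers.

  - 3x - 3y = 14: every term on the left is divisible by 3, so the LHS ≡ 0 (mod 3), but the RHS 14 is not — no integer solution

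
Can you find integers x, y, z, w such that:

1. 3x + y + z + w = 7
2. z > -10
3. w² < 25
Yes

Take x = 0, y = 0, z = 7, w = 0. Substituting into each constraint:
  (1) 3(0) + 0 + 7 + 0 = 7 ✓
  (2) 7 > -10 ✓
  (3) w² = (0)² = 0, and 0 < 25 ✓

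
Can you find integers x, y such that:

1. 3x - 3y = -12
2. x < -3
Yes

Take x = -4, y = 0. Substituting into each constraint:
  (1) 3(-4) - 3(0) = -12 ✓
  (2) -4 < -3 ✓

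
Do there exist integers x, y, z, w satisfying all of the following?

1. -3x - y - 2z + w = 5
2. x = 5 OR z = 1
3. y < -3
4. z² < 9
Yes

Take x = -1, y = -4, z = 1, w = 0. Substituting into each constraint:
  (1) -3(-1) + 4 - 2(1) + 0 = 5 ✓
  (2) z = 1, target 1 ✓ (second branch holds)
  (3) -4 < -3 ✓
  (4) z² = (1)² = 1, and 1 < 9 ✓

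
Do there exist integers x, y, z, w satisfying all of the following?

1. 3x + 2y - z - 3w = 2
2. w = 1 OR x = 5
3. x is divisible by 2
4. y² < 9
Yes

Take x = 6, y = 0, z = 13, w = 1. Substituting into each constraint:
  (1) 3(6) + 2(0) + (-13) - 3(1) = 2 ✓
  (2) w = 1, target 1 ✓ (first branch holds)
  (3) 6 = 2 × 3, remainder 0 ✓
  (4) y² = (0)² = 0, and 0 < 9 ✓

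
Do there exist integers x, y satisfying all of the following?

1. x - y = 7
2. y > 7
Yes

Take x = 15, y = 8. Substituting into each constraint:
  (1) 15 + (-8) = 7 ✓
  (2) 8 > 7 ✓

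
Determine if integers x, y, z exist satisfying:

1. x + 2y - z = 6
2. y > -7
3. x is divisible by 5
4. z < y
Yes

Take x = 5, y = 0, z = -1. Substituting into each constraint:
  (1) 5 + 2(0) + 1 = 6 ✓
  (2) 0 > -7 ✓
  (3) 5 = 5 × 1, remainder 0 ✓
  (4) -1 < 0 ✓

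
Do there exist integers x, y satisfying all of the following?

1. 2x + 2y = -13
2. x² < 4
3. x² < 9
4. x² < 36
No

Even the single constraint (2x + 2y = -13) is infeasible over the integers.

  - 2x + 2y = -13: every term on the left is divisible by 2, so the LHS ≡ 0 (mod 2), but the RHS -13 is not — no integer solution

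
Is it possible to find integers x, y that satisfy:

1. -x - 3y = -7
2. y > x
Yes

Take x = 1, y = 2. Substituting into each constraint:
  (1) (-1) - 3(2) = -7 ✓
  (2) 2 > 1 ✓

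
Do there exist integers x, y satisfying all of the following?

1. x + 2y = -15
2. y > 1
Yes

Take x = -19, y = 2. Substituting into each constraint:
  (1) (-19) + 2(2) = -15 ✓
  (2) 2 > 1 ✓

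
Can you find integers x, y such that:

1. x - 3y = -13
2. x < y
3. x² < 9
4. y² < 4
No

A contradictory subset is {x - 3y = -13, x² < 9, y² < 4}. No integer assignment can satisfy these jointly:

  - x - 3y = -13: is a linear equation tying the variables together
  - x² < 9: restricts x to |x| ≤ 2
  - y² < 4: restricts y to |y| ≤ 1

Range argument: with x ∈ [-2, 2], y ∈ [-1, 1], the left side of the equation is at least -5, but the right side is -13 < -5. No integer solution exists.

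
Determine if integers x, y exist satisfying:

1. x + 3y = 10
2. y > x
Yes

Take x = 1, y = 3. Substituting into each constraint:
  (1) 1 + 3(3) = 10 ✓
  (2) 3 > 1 ✓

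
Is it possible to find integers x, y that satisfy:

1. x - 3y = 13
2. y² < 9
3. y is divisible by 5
Yes

Take x = 13, y = 0. Substituting into each constraint:
  (1) 13 - 3(0) = 13 ✓
  (2) y² = (0)² = 0, and 0 < 9 ✓
  (3) 0 = 5 × 0, remainder 0 ✓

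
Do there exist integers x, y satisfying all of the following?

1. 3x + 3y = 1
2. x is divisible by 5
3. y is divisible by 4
No

Even the single constraint (3x + 3y = 1) is infeasible over the integers.

  - 3x + 3y = 1: every term on the left is divisible by 3, so the LHS ≡ 0 (mod 3), but the RHS 1 is not — no integer solution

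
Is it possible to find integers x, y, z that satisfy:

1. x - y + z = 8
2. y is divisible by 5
Yes

Take x = 8, y = 0, z = 0. Substituting into each constraint:
  (1) 8 + 0 + 0 = 8 ✓
  (2) 0 = 5 × 0, remainder 0 ✓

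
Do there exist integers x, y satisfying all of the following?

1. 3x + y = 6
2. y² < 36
Yes

Take x = 2, y = 0. Substituting into each constraint:
  (1) 3(2) + 0 = 6 ✓
  (2) y² = (0)² = 0, and 0 < 36 ✓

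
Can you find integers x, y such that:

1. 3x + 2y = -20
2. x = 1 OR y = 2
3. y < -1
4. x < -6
No

A contradictory subset is {3x + 2y = -20, y < -1, x < -6}. No integer assignment can satisfy these jointly:

  - 3x + 2y = -20: is a linear equation tying the variables together
  - y < -1: bounds one variable relative to a constant
  - x < -6: bounds one variable relative to a constant

Range argument: with x ∈ [−∞, -7], y ∈ [−∞, -2], the left side of the equation is at most -25, but the right side is -20 > -25. No integer solution exists.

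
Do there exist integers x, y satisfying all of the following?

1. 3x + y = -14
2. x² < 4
Yes

Take x = 0, y = -14. Substituting into each constraint:
  (1) 3(0) + (-14) = -14 ✓
  (2) x² = (0)² = 0, and 0 < 4 ✓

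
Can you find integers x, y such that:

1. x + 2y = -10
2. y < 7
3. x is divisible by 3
Yes

Take x = 0, y = -5. Substituting into each constraint:
  (1) 0 + 2(-5) = -10 ✓
  (2) -5 < 7 ✓
  (3) 0 = 3 × 0, remainder 0 ✓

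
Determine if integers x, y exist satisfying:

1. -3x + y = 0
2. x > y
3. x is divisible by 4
Yes

Take x = -4, y = -12. Substituting into each constraint:
  (1) -3(-4) + (-12) = 0 ✓
  (2) -4 > -12 ✓
  (3) -4 = 4 × -1, remainder 0 ✓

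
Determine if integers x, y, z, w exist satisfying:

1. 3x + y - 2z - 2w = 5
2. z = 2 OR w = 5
Yes

Take x = 0, y = 9, z = 2, w = 0. Substituting into each constraint:
  (1) 3(0) + 9 - 2(2) - 2(0) = 5 ✓
  (2) z = 2, target 2 ✓ (first branch holds)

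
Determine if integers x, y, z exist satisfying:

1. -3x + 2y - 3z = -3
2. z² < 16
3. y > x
Yes

Take x = -1, y = 0, z = 2. Substituting into each constraint:
  (1) -3(-1) + 2(0) - 3(2) = -3 ✓
  (2) z² = (2)² = 4, and 4 < 16 ✓
  (3) 0 > -1 ✓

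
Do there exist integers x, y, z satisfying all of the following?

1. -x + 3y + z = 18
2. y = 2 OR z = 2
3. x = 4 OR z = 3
Yes

Take x = 4, y = 2, z = 16. Substituting into each constraint:
  (1) (-4) + 3(2) + 16 = 18 ✓
  (2) y = 2, target 2 ✓ (first branch holds)
  (3) x = 4, target 4 ✓ (first branch holds)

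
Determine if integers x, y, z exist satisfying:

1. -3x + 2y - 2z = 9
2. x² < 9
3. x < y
Yes

Take x = -1, y = 0, z = -3. Substituting into each constraint:
  (1) -3(-1) + 2(0) - 2(-3) = 9 ✓
  (2) x² = (-1)² = 1, and 1 < 9 ✓
  (3) -1 < 0 ✓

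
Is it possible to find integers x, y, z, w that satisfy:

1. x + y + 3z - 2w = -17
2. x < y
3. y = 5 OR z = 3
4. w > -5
Yes

Take x = 4, y = 5, z = -10, w = -2. Substituting into each constraint:
  (1) 4 + 5 + 3(-10) - 2(-2) = -17 ✓
  (2) 4 < 5 ✓
  (3) y = 5, target 5 ✓ (first branch holds)
  (4) -2 > -5 ✓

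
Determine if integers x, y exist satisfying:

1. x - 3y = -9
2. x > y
Yes

Take x = 6, y = 5. Substituting into each constraint:
  (1) 6 - 3(5) = -9 ✓
  (2) 6 > 5 ✓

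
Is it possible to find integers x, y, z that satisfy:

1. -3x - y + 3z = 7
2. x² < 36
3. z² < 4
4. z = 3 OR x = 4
Yes

Take x = 4, y = -19, z = 0. Substituting into each constraint:
  (1) -3(4) + 19 + 3(0) = 7 ✓
  (2) x² = (4)² = 16, and 16 < 36 ✓
  (3) z² = (0)² = 0, and 0 < 4 ✓
  (4) x = 4, target 4 ✓ (second branch holds)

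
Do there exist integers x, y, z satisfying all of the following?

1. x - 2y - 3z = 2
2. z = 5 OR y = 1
Yes

Take x = 1, y = -8, z = 5. Substituting into each constraint:
  (1) 1 - 2(-8) - 3(5) = 2 ✓
  (2) z = 5, target 5 ✓ (first branch holds)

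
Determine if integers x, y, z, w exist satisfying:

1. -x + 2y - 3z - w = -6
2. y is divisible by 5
Yes

Take x = 6, y = 0, z = 0, w = 0. Substituting into each constraint:
  (1) (-6) + 2(0) - 3(0) + 0 = -6 ✓
  (2) 0 = 5 × 0, remainder 0 ✓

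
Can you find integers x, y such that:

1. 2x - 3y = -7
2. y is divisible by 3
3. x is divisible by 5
Yes

Take x = 10, y = 9. Substituting into each constraint:
  (1) 2(10) - 3(9) = -7 ✓
  (2) 9 = 3 × 3, remainder 0 ✓
  (3) 10 = 5 × 2, remainder 0 ✓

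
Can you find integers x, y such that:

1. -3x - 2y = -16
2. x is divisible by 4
Yes

Take x = 0, y = 8. Substituting into each constraint:
  (1) -3(0) - 2(8) = -16 ✓
  (2) 0 = 4 × 0, remainder 0 ✓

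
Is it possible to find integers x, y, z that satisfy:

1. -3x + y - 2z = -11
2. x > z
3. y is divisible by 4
Yes

Take x = 1, y = -8, z = 0. Substituting into each constraint:
  (1) -3(1) + (-8) - 2(0) = -11 ✓
  (2) 1 > 0 ✓
  (3) -8 = 4 × -2, remainder 0 ✓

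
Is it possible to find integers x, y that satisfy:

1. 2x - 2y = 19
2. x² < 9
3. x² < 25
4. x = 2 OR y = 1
No

Even the single constraint (2x - 2y = 19) is infeasible over the integers.

  - 2x - 2y = 19: every term on the left is divisible by 2, so the LHS ≡ 0 (mod 2), but the RHS 19 is not — no integer solution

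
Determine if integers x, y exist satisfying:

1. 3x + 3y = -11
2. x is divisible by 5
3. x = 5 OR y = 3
No

Even the single constraint (3x + 3y = -11) is infeasible over the integers.

  - 3x + 3y = -11: every term on the left is divisible by 3, so the LHS ≡ 0 (mod 3), but the RHS -11 is not — no integer solution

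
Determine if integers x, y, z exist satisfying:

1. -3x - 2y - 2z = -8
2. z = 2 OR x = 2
Yes

Take x = 2, y = -2, z = 3. Substituting into each constraint:
  (1) -3(2) - 2(-2) - 2(3) = -8 ✓
  (2) x = 2, target 2 ✓ (second branch holds)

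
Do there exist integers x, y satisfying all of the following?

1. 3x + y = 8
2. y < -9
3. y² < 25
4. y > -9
No

A contradictory subset is {y < -9, y > -9}. No integer assignment can satisfy these jointly:

  - y < -9: bounds one variable relative to a constant
  - y > -9: bounds one variable relative to a constant

Direct contradiction: the bounds on y require y ≥ -8 and y ≤ -10 simultaneously, which is empty.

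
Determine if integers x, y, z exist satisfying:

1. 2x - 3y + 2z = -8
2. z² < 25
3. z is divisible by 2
Yes

Take x = -4, y = 0, z = 0. Substituting into each constraint:
  (1) 2(-4) - 3(0) + 2(0) = -8 ✓
  (2) z² = (0)² = 0, and 0 < 25 ✓
  (3) 0 = 2 × 0, remainder 0 ✓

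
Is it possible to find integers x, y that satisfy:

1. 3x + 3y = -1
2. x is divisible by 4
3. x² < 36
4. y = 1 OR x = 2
No

Even the single constraint (3x + 3y = -1) is infeasible over the integers.

  - 3x + 3y = -1: every term on the left is divisible by 3, so the LHS ≡ 0 (mod 3), but the RHS -1 is not — no integer solution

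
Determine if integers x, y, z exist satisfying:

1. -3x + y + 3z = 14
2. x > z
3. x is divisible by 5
Yes

Take x = 0, y = 17, z = -1. Substituting into each constraint:
  (1) -3(0) + 17 + 3(-1) = 14 ✓
  (2) 0 > -1 ✓
  (3) 0 = 5 × 0, remainder 0 ✓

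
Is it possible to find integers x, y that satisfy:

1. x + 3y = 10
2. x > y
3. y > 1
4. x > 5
No

A contradictory subset is {x + 3y = 10, y > 1, x > 5}. No integer assignment can satisfy these jointly:

  - x + 3y = 10: is a linear equation tying the variables together
  - y > 1: bounds one variable relative to a constant
  - x > 5: bounds one variable relative to a constant

Range argument: with x ∈ [6, ∞], y ∈ [2, ∞], the left side of the equation is at least 12, but the right side is 10 < 12. No integer solution exists.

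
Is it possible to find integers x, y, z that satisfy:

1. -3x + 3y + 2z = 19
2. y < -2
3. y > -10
Yes

Take x = -8, y = -3, z = 2. Substituting into each constraint:
  (1) -3(-8) + 3(-3) + 2(2) = 19 ✓
  (2) -3 < -2 ✓
  (3) -3 > -10 ✓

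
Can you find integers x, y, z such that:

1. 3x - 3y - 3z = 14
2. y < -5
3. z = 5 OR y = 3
No

Even the single constraint (3x - 3y - 3z = 14) is infeasible over the integers.

  - 3x - 3y - 3z = 14: every term on the left is divisible by 3, so the LHS ≡ 0 (mod 3), but the RHS 14 is not — no integer solution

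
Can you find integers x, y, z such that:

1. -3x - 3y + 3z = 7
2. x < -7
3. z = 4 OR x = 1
No

Even the single constraint (-3x - 3y + 3z = 7) is infeasible over the integers.

  - -3x - 3y + 3z = 7: every term on the left is divisible by 3, so the LHS ≡ 0 (mod 3), but the RHS 7 is not — no integer solution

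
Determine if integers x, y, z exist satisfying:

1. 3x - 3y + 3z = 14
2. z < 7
No

Even the single constraint (3x - 3y + 3z = 14) is infeasible over the integers.

  - 3x - 3y + 3z = 14: every term on the left is divisible by 3, so the LHS ≡ 0 (mod 3), but the RHS 14 is not — no integer solution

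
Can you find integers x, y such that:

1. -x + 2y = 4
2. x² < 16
Yes

Take x = 0, y = 2. Substituting into each constraint:
  (1) 0 + 2(2) = 4 ✓
  (2) x² = (0)² = 0, and 0 < 16 ✓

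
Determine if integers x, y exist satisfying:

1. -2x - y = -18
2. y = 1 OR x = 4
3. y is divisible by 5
Yes

Take x = 4, y = 10. Substituting into each constraint:
  (1) -2(4) + (-10) = -18 ✓
  (2) x = 4, target 4 ✓ (second branch holds)
  (3) 10 = 5 × 2, remainder 0 ✓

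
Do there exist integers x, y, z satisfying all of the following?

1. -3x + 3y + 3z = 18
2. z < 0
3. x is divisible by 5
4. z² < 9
Yes

Take x = 0, y = 7, z = -1. Substituting into each constraint:
  (1) -3(0) + 3(7) + 3(-1) = 18 ✓
  (2) -1 < 0 ✓
  (3) 0 = 5 × 0, remainder 0 ✓
  (4) z² = (-1)² = 1, and 1 < 9 ✓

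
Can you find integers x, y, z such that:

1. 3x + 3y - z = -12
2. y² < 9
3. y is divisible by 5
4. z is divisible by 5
Yes

Take x = -4, y = 0, z = 0. Substituting into each constraint:
  (1) 3(-4) + 3(0) + 0 = -12 ✓
  (2) y² = (0)² = 0, and 0 < 9 ✓
  (3) 0 = 5 × 0, remainder 0 ✓
  (4) 0 = 5 × 0, remainder 0 ✓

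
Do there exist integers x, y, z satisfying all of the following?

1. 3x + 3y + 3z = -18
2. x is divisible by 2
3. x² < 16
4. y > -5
Yes

Take x = 0, y = 0, z = -6. Substituting into each constraint:
  (1) 3(0) + 3(0) + 3(-6) = -18 ✓
  (2) 0 = 2 × 0, remainder 0 ✓
  (3) x² = (0)² = 0, and 0 < 16 ✓
  (4) 0 > -5 ✓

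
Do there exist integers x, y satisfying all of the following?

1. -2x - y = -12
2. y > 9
Yes

Take x = 1, y = 10. Substituting into each constraint:
  (1) -2(1) + (-10) = -12 ✓
  (2) 10 > 9 ✓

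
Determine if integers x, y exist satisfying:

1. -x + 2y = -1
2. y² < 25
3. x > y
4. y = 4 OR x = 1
Yes

Take x = 1, y = 0. Substituting into each constraint:
  (1) (-1) + 2(0) = -1 ✓
  (2) y² = (0)² = 0, and 0 < 25 ✓
  (3) 1 > 0 ✓
  (4) x = 1, target 1 ✓ (second branch holds)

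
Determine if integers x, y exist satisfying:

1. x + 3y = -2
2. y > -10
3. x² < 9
Yes

Take x = 1, y = -1. Substituting into each constraint:
  (1) 1 + 3(-1) = -2 ✓
  (2) -1 > -10 ✓
  (3) x² = (1)² = 1, and 1 < 9 ✓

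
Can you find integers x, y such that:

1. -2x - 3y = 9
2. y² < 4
Yes

Take x = -3, y = -1. Substituting into each constraint:
  (1) -2(-3) - 3(-1) = 9 ✓
  (2) y² = (-1)² = 1, and 1 < 4 ✓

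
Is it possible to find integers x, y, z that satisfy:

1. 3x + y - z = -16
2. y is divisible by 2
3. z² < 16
Yes

Take x = -4, y = -2, z = 2. Substituting into each constraint:
  (1) 3(-4) + (-2) + (-2) = -16 ✓
  (2) -2 = 2 × -1, remainder 0 ✓
  (3) z² = (2)² = 4, and 4 < 16 ✓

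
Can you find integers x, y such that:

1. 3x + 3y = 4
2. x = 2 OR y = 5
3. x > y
No

Even the single constraint (3x + 3y = 4) is infeasible over the integers.

  - 3x + 3y = 4: every term on the left is divisible by 3, so the LHS ≡ 0 (mod 3), but the RHS 4 is not — no integer solution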